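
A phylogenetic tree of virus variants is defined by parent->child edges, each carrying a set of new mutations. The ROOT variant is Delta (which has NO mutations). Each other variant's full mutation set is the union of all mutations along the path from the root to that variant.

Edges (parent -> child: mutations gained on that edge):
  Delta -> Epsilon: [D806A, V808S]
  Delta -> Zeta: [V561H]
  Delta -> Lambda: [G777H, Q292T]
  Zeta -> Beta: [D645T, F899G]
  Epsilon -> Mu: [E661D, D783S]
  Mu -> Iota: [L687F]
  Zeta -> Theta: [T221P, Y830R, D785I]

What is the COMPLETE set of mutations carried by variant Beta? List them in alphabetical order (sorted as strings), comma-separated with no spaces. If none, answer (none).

At Delta: gained [] -> total []
At Zeta: gained ['V561H'] -> total ['V561H']
At Beta: gained ['D645T', 'F899G'] -> total ['D645T', 'F899G', 'V561H']

Answer: D645T,F899G,V561H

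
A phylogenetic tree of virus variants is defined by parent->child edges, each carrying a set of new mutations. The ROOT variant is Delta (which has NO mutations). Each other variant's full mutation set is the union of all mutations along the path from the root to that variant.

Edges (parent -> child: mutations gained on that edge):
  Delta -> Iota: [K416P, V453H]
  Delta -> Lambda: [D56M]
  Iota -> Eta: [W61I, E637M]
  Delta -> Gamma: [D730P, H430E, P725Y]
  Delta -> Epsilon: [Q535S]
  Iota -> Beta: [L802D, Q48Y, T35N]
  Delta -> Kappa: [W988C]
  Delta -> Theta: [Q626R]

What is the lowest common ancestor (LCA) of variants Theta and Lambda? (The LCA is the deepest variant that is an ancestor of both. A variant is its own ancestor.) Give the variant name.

Answer: Delta

Derivation:
Path from root to Theta: Delta -> Theta
  ancestors of Theta: {Delta, Theta}
Path from root to Lambda: Delta -> Lambda
  ancestors of Lambda: {Delta, Lambda}
Common ancestors: {Delta}
Walk up from Lambda: Lambda (not in ancestors of Theta), Delta (in ancestors of Theta)
Deepest common ancestor (LCA) = Delta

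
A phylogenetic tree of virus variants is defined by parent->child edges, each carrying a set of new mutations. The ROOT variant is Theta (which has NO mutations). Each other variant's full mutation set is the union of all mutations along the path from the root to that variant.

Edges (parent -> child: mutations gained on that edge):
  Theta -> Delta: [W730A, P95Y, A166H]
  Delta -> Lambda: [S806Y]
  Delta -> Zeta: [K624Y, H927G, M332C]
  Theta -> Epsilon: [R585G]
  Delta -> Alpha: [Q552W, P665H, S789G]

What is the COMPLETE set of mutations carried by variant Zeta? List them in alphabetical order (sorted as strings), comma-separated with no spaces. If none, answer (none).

Answer: A166H,H927G,K624Y,M332C,P95Y,W730A

Derivation:
At Theta: gained [] -> total []
At Delta: gained ['W730A', 'P95Y', 'A166H'] -> total ['A166H', 'P95Y', 'W730A']
At Zeta: gained ['K624Y', 'H927G', 'M332C'] -> total ['A166H', 'H927G', 'K624Y', 'M332C', 'P95Y', 'W730A']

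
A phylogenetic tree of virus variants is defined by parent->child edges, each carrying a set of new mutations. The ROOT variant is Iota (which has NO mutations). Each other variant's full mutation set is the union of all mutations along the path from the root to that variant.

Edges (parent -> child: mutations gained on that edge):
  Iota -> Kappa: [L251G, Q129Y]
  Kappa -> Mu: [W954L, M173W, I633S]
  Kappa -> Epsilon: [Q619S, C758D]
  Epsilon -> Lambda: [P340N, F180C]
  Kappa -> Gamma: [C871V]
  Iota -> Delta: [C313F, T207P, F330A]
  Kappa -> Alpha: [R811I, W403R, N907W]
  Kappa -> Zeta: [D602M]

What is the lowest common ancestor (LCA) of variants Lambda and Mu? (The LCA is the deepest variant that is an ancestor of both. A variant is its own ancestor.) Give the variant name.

Path from root to Lambda: Iota -> Kappa -> Epsilon -> Lambda
  ancestors of Lambda: {Iota, Kappa, Epsilon, Lambda}
Path from root to Mu: Iota -> Kappa -> Mu
  ancestors of Mu: {Iota, Kappa, Mu}
Common ancestors: {Iota, Kappa}
Walk up from Mu: Mu (not in ancestors of Lambda), Kappa (in ancestors of Lambda), Iota (in ancestors of Lambda)
Deepest common ancestor (LCA) = Kappa

Answer: Kappa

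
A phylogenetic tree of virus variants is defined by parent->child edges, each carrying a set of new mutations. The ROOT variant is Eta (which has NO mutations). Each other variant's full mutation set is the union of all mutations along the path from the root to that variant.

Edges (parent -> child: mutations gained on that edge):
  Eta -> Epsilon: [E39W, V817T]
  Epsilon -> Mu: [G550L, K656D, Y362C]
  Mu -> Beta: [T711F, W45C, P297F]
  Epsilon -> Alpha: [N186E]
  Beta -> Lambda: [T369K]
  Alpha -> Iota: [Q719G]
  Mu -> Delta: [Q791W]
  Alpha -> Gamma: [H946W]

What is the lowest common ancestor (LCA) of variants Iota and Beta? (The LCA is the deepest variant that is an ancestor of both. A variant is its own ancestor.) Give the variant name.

Path from root to Iota: Eta -> Epsilon -> Alpha -> Iota
  ancestors of Iota: {Eta, Epsilon, Alpha, Iota}
Path from root to Beta: Eta -> Epsilon -> Mu -> Beta
  ancestors of Beta: {Eta, Epsilon, Mu, Beta}
Common ancestors: {Eta, Epsilon}
Walk up from Beta: Beta (not in ancestors of Iota), Mu (not in ancestors of Iota), Epsilon (in ancestors of Iota), Eta (in ancestors of Iota)
Deepest common ancestor (LCA) = Epsilon

Answer: Epsilon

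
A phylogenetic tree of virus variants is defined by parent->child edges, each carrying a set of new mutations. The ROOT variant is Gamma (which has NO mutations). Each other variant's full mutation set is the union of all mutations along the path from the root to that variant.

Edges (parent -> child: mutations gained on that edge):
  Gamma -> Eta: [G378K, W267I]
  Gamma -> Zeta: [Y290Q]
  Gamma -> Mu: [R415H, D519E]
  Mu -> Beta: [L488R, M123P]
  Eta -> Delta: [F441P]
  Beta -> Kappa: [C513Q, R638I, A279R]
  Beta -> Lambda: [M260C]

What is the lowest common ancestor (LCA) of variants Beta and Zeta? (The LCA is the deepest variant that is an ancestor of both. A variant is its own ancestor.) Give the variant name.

Answer: Gamma

Derivation:
Path from root to Beta: Gamma -> Mu -> Beta
  ancestors of Beta: {Gamma, Mu, Beta}
Path from root to Zeta: Gamma -> Zeta
  ancestors of Zeta: {Gamma, Zeta}
Common ancestors: {Gamma}
Walk up from Zeta: Zeta (not in ancestors of Beta), Gamma (in ancestors of Beta)
Deepest common ancestor (LCA) = Gamma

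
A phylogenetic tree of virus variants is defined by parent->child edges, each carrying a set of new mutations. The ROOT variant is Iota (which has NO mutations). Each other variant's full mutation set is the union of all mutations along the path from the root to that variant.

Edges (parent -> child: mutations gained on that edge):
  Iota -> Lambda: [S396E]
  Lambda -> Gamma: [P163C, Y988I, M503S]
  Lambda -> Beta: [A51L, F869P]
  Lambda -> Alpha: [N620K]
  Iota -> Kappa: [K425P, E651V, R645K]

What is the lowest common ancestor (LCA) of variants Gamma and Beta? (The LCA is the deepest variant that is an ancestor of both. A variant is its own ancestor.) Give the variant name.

Answer: Lambda

Derivation:
Path from root to Gamma: Iota -> Lambda -> Gamma
  ancestors of Gamma: {Iota, Lambda, Gamma}
Path from root to Beta: Iota -> Lambda -> Beta
  ancestors of Beta: {Iota, Lambda, Beta}
Common ancestors: {Iota, Lambda}
Walk up from Beta: Beta (not in ancestors of Gamma), Lambda (in ancestors of Gamma), Iota (in ancestors of Gamma)
Deepest common ancestor (LCA) = Lambda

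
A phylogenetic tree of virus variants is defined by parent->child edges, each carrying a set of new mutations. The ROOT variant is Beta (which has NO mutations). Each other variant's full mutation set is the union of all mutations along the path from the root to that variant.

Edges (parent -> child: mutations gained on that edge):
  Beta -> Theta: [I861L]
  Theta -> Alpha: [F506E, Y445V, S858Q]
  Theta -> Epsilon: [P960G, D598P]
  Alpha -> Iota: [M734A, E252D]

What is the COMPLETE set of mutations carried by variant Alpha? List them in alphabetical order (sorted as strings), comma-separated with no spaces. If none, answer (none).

Answer: F506E,I861L,S858Q,Y445V

Derivation:
At Beta: gained [] -> total []
At Theta: gained ['I861L'] -> total ['I861L']
At Alpha: gained ['F506E', 'Y445V', 'S858Q'] -> total ['F506E', 'I861L', 'S858Q', 'Y445V']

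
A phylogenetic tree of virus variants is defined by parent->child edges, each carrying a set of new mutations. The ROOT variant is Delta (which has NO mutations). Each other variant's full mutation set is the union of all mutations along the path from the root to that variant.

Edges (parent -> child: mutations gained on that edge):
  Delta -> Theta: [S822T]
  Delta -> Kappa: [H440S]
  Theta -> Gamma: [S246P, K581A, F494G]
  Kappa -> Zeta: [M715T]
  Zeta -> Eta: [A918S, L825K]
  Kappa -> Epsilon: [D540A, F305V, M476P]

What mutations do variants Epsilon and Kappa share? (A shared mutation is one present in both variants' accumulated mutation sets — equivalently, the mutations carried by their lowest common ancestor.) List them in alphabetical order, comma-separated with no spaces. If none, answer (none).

Accumulating mutations along path to Epsilon:
  At Delta: gained [] -> total []
  At Kappa: gained ['H440S'] -> total ['H440S']
  At Epsilon: gained ['D540A', 'F305V', 'M476P'] -> total ['D540A', 'F305V', 'H440S', 'M476P']
Mutations(Epsilon) = ['D540A', 'F305V', 'H440S', 'M476P']
Accumulating mutations along path to Kappa:
  At Delta: gained [] -> total []
  At Kappa: gained ['H440S'] -> total ['H440S']
Mutations(Kappa) = ['H440S']
Intersection: ['D540A', 'F305V', 'H440S', 'M476P'] ∩ ['H440S'] = ['H440S']

Answer: H440S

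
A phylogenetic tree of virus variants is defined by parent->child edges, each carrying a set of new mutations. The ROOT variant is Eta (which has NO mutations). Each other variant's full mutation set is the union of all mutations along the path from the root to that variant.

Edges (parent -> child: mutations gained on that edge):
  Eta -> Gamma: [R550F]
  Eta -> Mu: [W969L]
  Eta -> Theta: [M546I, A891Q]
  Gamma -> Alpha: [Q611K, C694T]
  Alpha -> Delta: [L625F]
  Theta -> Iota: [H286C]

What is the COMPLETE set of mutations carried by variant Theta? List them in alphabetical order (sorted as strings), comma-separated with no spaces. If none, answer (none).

At Eta: gained [] -> total []
At Theta: gained ['M546I', 'A891Q'] -> total ['A891Q', 'M546I']

Answer: A891Q,M546I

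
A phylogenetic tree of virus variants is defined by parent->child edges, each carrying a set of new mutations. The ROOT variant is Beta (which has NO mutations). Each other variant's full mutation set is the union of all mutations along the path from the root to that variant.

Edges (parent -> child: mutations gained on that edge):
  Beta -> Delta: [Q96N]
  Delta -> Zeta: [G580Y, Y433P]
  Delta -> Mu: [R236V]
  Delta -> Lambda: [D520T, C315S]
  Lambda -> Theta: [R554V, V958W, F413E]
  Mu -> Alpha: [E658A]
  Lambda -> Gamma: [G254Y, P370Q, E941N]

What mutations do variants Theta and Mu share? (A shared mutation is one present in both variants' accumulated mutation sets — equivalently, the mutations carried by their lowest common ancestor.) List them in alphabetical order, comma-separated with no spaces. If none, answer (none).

Accumulating mutations along path to Theta:
  At Beta: gained [] -> total []
  At Delta: gained ['Q96N'] -> total ['Q96N']
  At Lambda: gained ['D520T', 'C315S'] -> total ['C315S', 'D520T', 'Q96N']
  At Theta: gained ['R554V', 'V958W', 'F413E'] -> total ['C315S', 'D520T', 'F413E', 'Q96N', 'R554V', 'V958W']
Mutations(Theta) = ['C315S', 'D520T', 'F413E', 'Q96N', 'R554V', 'V958W']
Accumulating mutations along path to Mu:
  At Beta: gained [] -> total []
  At Delta: gained ['Q96N'] -> total ['Q96N']
  At Mu: gained ['R236V'] -> total ['Q96N', 'R236V']
Mutations(Mu) = ['Q96N', 'R236V']
Intersection: ['C315S', 'D520T', 'F413E', 'Q96N', 'R554V', 'V958W'] ∩ ['Q96N', 'R236V'] = ['Q96N']

Answer: Q96N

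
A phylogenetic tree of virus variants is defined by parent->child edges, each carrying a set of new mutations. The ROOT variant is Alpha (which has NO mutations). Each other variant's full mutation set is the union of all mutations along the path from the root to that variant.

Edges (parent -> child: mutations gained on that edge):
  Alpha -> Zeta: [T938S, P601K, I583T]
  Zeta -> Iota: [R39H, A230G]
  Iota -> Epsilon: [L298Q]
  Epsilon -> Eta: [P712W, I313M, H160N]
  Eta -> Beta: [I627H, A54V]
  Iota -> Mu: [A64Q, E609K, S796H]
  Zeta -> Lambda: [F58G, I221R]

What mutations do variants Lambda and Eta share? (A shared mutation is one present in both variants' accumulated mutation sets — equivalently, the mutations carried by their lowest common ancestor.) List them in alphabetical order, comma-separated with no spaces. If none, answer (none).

Answer: I583T,P601K,T938S

Derivation:
Accumulating mutations along path to Lambda:
  At Alpha: gained [] -> total []
  At Zeta: gained ['T938S', 'P601K', 'I583T'] -> total ['I583T', 'P601K', 'T938S']
  At Lambda: gained ['F58G', 'I221R'] -> total ['F58G', 'I221R', 'I583T', 'P601K', 'T938S']
Mutations(Lambda) = ['F58G', 'I221R', 'I583T', 'P601K', 'T938S']
Accumulating mutations along path to Eta:
  At Alpha: gained [] -> total []
  At Zeta: gained ['T938S', 'P601K', 'I583T'] -> total ['I583T', 'P601K', 'T938S']
  At Iota: gained ['R39H', 'A230G'] -> total ['A230G', 'I583T', 'P601K', 'R39H', 'T938S']
  At Epsilon: gained ['L298Q'] -> total ['A230G', 'I583T', 'L298Q', 'P601K', 'R39H', 'T938S']
  At Eta: gained ['P712W', 'I313M', 'H160N'] -> total ['A230G', 'H160N', 'I313M', 'I583T', 'L298Q', 'P601K', 'P712W', 'R39H', 'T938S']
Mutations(Eta) = ['A230G', 'H160N', 'I313M', 'I583T', 'L298Q', 'P601K', 'P712W', 'R39H', 'T938S']
Intersection: ['F58G', 'I221R', 'I583T', 'P601K', 'T938S'] ∩ ['A230G', 'H160N', 'I313M', 'I583T', 'L298Q', 'P601K', 'P712W', 'R39H', 'T938S'] = ['I583T', 'P601K', 'T938S']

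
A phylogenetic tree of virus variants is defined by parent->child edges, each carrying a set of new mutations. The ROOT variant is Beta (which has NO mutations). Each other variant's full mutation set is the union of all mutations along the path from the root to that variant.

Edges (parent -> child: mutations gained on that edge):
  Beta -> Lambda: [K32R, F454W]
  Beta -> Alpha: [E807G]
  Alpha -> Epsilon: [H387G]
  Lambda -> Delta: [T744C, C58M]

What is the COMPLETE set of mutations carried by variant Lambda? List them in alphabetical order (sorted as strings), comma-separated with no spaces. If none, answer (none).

At Beta: gained [] -> total []
At Lambda: gained ['K32R', 'F454W'] -> total ['F454W', 'K32R']

Answer: F454W,K32R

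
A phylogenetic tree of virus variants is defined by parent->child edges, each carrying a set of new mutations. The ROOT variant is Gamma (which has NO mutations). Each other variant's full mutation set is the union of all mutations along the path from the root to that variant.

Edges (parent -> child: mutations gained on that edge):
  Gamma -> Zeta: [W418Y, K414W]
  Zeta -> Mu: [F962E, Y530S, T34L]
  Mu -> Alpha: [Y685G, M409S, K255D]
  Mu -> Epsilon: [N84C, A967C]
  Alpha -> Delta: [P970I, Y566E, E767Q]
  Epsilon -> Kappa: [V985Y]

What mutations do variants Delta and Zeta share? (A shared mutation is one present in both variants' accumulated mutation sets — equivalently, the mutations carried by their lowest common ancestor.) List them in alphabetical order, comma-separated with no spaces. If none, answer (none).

Answer: K414W,W418Y

Derivation:
Accumulating mutations along path to Delta:
  At Gamma: gained [] -> total []
  At Zeta: gained ['W418Y', 'K414W'] -> total ['K414W', 'W418Y']
  At Mu: gained ['F962E', 'Y530S', 'T34L'] -> total ['F962E', 'K414W', 'T34L', 'W418Y', 'Y530S']
  At Alpha: gained ['Y685G', 'M409S', 'K255D'] -> total ['F962E', 'K255D', 'K414W', 'M409S', 'T34L', 'W418Y', 'Y530S', 'Y685G']
  At Delta: gained ['P970I', 'Y566E', 'E767Q'] -> total ['E767Q', 'F962E', 'K255D', 'K414W', 'M409S', 'P970I', 'T34L', 'W418Y', 'Y530S', 'Y566E', 'Y685G']
Mutations(Delta) = ['E767Q', 'F962E', 'K255D', 'K414W', 'M409S', 'P970I', 'T34L', 'W418Y', 'Y530S', 'Y566E', 'Y685G']
Accumulating mutations along path to Zeta:
  At Gamma: gained [] -> total []
  At Zeta: gained ['W418Y', 'K414W'] -> total ['K414W', 'W418Y']
Mutations(Zeta) = ['K414W', 'W418Y']
Intersection: ['E767Q', 'F962E', 'K255D', 'K414W', 'M409S', 'P970I', 'T34L', 'W418Y', 'Y530S', 'Y566E', 'Y685G'] ∩ ['K414W', 'W418Y'] = ['K414W', 'W418Y']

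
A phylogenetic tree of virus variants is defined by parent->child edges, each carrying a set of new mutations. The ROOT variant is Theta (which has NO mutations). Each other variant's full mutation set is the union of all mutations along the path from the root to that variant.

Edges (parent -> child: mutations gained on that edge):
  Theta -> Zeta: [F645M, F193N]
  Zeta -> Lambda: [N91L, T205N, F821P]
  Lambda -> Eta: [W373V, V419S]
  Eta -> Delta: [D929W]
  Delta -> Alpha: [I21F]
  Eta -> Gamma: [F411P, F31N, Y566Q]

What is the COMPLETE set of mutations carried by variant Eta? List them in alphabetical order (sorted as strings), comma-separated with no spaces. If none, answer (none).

At Theta: gained [] -> total []
At Zeta: gained ['F645M', 'F193N'] -> total ['F193N', 'F645M']
At Lambda: gained ['N91L', 'T205N', 'F821P'] -> total ['F193N', 'F645M', 'F821P', 'N91L', 'T205N']
At Eta: gained ['W373V', 'V419S'] -> total ['F193N', 'F645M', 'F821P', 'N91L', 'T205N', 'V419S', 'W373V']

Answer: F193N,F645M,F821P,N91L,T205N,V419S,W373V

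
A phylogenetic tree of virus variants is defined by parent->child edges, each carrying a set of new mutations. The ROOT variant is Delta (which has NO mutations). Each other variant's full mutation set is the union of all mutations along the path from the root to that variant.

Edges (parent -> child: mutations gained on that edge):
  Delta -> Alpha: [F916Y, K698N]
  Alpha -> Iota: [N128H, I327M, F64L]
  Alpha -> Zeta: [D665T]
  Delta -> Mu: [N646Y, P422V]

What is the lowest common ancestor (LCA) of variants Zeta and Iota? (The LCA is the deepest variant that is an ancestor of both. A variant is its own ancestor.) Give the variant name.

Answer: Alpha

Derivation:
Path from root to Zeta: Delta -> Alpha -> Zeta
  ancestors of Zeta: {Delta, Alpha, Zeta}
Path from root to Iota: Delta -> Alpha -> Iota
  ancestors of Iota: {Delta, Alpha, Iota}
Common ancestors: {Delta, Alpha}
Walk up from Iota: Iota (not in ancestors of Zeta), Alpha (in ancestors of Zeta), Delta (in ancestors of Zeta)
Deepest common ancestor (LCA) = Alpha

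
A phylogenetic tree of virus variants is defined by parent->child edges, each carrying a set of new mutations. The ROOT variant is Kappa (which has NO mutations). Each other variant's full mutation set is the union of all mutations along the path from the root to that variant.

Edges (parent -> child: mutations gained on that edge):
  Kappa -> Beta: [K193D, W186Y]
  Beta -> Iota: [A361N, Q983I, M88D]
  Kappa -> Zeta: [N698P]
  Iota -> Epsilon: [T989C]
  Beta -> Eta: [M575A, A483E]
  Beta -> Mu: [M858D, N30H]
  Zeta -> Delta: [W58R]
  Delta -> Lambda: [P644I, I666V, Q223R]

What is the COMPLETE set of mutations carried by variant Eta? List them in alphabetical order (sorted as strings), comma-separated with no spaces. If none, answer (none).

At Kappa: gained [] -> total []
At Beta: gained ['K193D', 'W186Y'] -> total ['K193D', 'W186Y']
At Eta: gained ['M575A', 'A483E'] -> total ['A483E', 'K193D', 'M575A', 'W186Y']

Answer: A483E,K193D,M575A,W186Y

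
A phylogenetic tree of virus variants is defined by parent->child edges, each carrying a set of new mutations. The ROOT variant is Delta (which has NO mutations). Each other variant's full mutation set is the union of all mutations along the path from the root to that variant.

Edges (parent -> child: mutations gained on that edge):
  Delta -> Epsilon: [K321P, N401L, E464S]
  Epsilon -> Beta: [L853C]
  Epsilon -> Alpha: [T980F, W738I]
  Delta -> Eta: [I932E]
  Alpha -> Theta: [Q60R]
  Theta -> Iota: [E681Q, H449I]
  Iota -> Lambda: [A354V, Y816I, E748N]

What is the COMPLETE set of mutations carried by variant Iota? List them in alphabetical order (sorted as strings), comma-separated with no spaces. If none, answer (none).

Answer: E464S,E681Q,H449I,K321P,N401L,Q60R,T980F,W738I

Derivation:
At Delta: gained [] -> total []
At Epsilon: gained ['K321P', 'N401L', 'E464S'] -> total ['E464S', 'K321P', 'N401L']
At Alpha: gained ['T980F', 'W738I'] -> total ['E464S', 'K321P', 'N401L', 'T980F', 'W738I']
At Theta: gained ['Q60R'] -> total ['E464S', 'K321P', 'N401L', 'Q60R', 'T980F', 'W738I']
At Iota: gained ['E681Q', 'H449I'] -> total ['E464S', 'E681Q', 'H449I', 'K321P', 'N401L', 'Q60R', 'T980F', 'W738I']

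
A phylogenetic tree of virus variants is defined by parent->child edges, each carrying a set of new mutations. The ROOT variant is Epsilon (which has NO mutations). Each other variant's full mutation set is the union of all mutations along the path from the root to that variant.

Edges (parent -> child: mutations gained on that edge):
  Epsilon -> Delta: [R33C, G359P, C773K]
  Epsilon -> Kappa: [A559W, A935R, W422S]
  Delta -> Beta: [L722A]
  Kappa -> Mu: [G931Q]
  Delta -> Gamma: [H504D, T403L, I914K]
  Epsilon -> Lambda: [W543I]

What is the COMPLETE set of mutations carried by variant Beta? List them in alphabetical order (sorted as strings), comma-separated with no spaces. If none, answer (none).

Answer: C773K,G359P,L722A,R33C

Derivation:
At Epsilon: gained [] -> total []
At Delta: gained ['R33C', 'G359P', 'C773K'] -> total ['C773K', 'G359P', 'R33C']
At Beta: gained ['L722A'] -> total ['C773K', 'G359P', 'L722A', 'R33C']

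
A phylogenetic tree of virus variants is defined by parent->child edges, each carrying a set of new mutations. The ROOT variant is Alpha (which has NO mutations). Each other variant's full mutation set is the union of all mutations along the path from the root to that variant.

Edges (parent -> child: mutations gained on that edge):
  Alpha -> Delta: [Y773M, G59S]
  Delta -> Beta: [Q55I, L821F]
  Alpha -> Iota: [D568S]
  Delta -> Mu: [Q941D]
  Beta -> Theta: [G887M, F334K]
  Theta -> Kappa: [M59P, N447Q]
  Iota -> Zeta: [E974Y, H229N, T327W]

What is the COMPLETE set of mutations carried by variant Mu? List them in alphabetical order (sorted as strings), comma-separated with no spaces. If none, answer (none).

Answer: G59S,Q941D,Y773M

Derivation:
At Alpha: gained [] -> total []
At Delta: gained ['Y773M', 'G59S'] -> total ['G59S', 'Y773M']
At Mu: gained ['Q941D'] -> total ['G59S', 'Q941D', 'Y773M']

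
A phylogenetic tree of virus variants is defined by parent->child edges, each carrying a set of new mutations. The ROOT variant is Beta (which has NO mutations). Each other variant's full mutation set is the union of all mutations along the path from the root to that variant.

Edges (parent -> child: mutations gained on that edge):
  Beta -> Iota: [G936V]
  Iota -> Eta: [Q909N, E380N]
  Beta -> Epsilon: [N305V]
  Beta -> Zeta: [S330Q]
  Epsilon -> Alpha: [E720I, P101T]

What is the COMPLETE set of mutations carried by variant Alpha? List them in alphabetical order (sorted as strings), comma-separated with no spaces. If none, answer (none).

Answer: E720I,N305V,P101T

Derivation:
At Beta: gained [] -> total []
At Epsilon: gained ['N305V'] -> total ['N305V']
At Alpha: gained ['E720I', 'P101T'] -> total ['E720I', 'N305V', 'P101T']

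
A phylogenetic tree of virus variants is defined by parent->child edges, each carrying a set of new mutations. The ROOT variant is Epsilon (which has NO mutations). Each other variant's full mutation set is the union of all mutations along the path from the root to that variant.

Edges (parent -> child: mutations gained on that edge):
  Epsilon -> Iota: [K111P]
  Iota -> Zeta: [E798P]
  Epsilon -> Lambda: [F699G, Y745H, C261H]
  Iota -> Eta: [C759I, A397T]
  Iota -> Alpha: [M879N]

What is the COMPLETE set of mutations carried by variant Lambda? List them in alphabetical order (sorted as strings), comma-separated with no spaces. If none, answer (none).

Answer: C261H,F699G,Y745H

Derivation:
At Epsilon: gained [] -> total []
At Lambda: gained ['F699G', 'Y745H', 'C261H'] -> total ['C261H', 'F699G', 'Y745H']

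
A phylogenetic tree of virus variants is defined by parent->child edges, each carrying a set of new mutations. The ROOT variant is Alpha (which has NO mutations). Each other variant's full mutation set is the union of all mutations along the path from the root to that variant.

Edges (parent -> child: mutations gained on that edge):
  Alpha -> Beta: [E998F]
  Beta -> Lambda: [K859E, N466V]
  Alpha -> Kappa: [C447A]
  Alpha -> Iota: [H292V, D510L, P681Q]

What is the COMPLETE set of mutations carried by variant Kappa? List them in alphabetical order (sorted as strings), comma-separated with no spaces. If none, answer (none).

At Alpha: gained [] -> total []
At Kappa: gained ['C447A'] -> total ['C447A']

Answer: C447A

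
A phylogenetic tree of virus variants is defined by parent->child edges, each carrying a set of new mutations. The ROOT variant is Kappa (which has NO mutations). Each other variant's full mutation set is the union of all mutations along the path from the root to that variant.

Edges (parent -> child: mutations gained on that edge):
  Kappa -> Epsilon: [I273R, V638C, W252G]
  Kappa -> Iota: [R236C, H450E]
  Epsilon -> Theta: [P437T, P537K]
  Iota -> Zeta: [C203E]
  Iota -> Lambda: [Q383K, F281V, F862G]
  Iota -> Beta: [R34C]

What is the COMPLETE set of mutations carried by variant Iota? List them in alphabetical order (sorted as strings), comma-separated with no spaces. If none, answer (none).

At Kappa: gained [] -> total []
At Iota: gained ['R236C', 'H450E'] -> total ['H450E', 'R236C']

Answer: H450E,R236C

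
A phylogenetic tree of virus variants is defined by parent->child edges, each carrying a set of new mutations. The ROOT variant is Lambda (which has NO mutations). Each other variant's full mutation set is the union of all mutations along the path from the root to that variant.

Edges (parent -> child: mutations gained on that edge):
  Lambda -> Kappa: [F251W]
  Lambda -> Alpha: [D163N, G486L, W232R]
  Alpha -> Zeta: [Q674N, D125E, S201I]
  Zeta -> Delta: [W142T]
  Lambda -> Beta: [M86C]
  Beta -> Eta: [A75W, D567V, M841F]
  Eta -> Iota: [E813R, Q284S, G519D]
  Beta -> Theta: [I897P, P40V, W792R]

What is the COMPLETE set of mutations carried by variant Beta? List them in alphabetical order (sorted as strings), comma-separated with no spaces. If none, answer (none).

Answer: M86C

Derivation:
At Lambda: gained [] -> total []
At Beta: gained ['M86C'] -> total ['M86C']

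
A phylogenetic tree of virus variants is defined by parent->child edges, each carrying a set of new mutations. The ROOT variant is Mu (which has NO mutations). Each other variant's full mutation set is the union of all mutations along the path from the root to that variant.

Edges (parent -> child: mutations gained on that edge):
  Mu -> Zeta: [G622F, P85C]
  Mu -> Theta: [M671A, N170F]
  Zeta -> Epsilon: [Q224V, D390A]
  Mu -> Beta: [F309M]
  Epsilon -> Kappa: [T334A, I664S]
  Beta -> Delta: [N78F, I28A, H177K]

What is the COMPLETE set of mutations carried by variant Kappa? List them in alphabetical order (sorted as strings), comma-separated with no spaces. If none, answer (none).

At Mu: gained [] -> total []
At Zeta: gained ['G622F', 'P85C'] -> total ['G622F', 'P85C']
At Epsilon: gained ['Q224V', 'D390A'] -> total ['D390A', 'G622F', 'P85C', 'Q224V']
At Kappa: gained ['T334A', 'I664S'] -> total ['D390A', 'G622F', 'I664S', 'P85C', 'Q224V', 'T334A']

Answer: D390A,G622F,I664S,P85C,Q224V,T334A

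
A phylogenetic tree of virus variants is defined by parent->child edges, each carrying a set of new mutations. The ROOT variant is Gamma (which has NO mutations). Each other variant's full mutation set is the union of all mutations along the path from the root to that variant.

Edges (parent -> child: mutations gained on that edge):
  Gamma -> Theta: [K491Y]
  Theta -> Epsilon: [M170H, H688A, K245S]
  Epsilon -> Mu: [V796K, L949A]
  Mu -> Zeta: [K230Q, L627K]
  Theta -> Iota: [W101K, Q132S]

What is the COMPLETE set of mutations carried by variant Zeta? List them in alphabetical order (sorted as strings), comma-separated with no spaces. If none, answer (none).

Answer: H688A,K230Q,K245S,K491Y,L627K,L949A,M170H,V796K

Derivation:
At Gamma: gained [] -> total []
At Theta: gained ['K491Y'] -> total ['K491Y']
At Epsilon: gained ['M170H', 'H688A', 'K245S'] -> total ['H688A', 'K245S', 'K491Y', 'M170H']
At Mu: gained ['V796K', 'L949A'] -> total ['H688A', 'K245S', 'K491Y', 'L949A', 'M170H', 'V796K']
At Zeta: gained ['K230Q', 'L627K'] -> total ['H688A', 'K230Q', 'K245S', 'K491Y', 'L627K', 'L949A', 'M170H', 'V796K']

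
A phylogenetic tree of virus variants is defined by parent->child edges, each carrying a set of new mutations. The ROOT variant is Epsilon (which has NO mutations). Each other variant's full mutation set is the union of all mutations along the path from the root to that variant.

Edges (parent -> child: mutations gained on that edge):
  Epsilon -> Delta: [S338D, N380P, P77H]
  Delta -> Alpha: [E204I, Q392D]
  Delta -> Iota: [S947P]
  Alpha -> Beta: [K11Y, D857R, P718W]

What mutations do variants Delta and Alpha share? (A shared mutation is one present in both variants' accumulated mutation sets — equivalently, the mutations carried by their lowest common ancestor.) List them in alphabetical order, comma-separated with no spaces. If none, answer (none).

Answer: N380P,P77H,S338D

Derivation:
Accumulating mutations along path to Delta:
  At Epsilon: gained [] -> total []
  At Delta: gained ['S338D', 'N380P', 'P77H'] -> total ['N380P', 'P77H', 'S338D']
Mutations(Delta) = ['N380P', 'P77H', 'S338D']
Accumulating mutations along path to Alpha:
  At Epsilon: gained [] -> total []
  At Delta: gained ['S338D', 'N380P', 'P77H'] -> total ['N380P', 'P77H', 'S338D']
  At Alpha: gained ['E204I', 'Q392D'] -> total ['E204I', 'N380P', 'P77H', 'Q392D', 'S338D']
Mutations(Alpha) = ['E204I', 'N380P', 'P77H', 'Q392D', 'S338D']
Intersection: ['N380P', 'P77H', 'S338D'] ∩ ['E204I', 'N380P', 'P77H', 'Q392D', 'S338D'] = ['N380P', 'P77H', 'S338D']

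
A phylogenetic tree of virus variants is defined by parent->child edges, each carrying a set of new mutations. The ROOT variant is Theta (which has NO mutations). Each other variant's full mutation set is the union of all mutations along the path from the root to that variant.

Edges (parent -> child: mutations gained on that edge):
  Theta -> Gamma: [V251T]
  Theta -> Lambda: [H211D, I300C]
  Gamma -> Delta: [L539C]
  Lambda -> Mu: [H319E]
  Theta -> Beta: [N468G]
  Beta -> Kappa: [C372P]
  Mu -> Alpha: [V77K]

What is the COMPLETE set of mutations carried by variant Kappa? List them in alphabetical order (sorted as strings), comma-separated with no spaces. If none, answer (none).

Answer: C372P,N468G

Derivation:
At Theta: gained [] -> total []
At Beta: gained ['N468G'] -> total ['N468G']
At Kappa: gained ['C372P'] -> total ['C372P', 'N468G']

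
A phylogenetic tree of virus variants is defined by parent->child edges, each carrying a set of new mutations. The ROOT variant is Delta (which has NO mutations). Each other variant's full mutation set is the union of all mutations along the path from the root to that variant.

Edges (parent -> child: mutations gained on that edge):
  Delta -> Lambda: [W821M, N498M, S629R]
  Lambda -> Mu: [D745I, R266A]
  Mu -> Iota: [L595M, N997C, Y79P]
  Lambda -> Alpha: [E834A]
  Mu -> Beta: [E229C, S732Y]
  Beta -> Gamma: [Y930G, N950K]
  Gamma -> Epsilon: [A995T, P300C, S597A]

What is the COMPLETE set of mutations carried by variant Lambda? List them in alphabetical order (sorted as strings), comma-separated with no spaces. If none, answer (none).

Answer: N498M,S629R,W821M

Derivation:
At Delta: gained [] -> total []
At Lambda: gained ['W821M', 'N498M', 'S629R'] -> total ['N498M', 'S629R', 'W821M']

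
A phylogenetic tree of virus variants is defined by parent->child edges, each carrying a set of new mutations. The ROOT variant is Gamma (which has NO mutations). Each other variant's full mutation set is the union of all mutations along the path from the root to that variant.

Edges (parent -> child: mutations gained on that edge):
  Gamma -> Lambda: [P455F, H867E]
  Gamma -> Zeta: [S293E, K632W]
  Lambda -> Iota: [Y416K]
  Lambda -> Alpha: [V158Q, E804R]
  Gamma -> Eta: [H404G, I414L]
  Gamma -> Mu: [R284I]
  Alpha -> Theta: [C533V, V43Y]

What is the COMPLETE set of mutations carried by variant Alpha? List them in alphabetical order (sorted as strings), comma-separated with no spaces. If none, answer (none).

At Gamma: gained [] -> total []
At Lambda: gained ['P455F', 'H867E'] -> total ['H867E', 'P455F']
At Alpha: gained ['V158Q', 'E804R'] -> total ['E804R', 'H867E', 'P455F', 'V158Q']

Answer: E804R,H867E,P455F,V158Q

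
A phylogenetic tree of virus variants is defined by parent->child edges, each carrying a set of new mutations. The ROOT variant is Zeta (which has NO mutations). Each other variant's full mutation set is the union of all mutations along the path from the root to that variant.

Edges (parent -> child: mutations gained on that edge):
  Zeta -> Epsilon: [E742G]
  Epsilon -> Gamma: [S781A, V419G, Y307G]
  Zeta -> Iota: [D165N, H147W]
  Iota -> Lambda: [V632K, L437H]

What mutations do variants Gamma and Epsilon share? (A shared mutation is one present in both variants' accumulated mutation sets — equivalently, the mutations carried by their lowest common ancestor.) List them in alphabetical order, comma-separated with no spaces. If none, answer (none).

Accumulating mutations along path to Gamma:
  At Zeta: gained [] -> total []
  At Epsilon: gained ['E742G'] -> total ['E742G']
  At Gamma: gained ['S781A', 'V419G', 'Y307G'] -> total ['E742G', 'S781A', 'V419G', 'Y307G']
Mutations(Gamma) = ['E742G', 'S781A', 'V419G', 'Y307G']
Accumulating mutations along path to Epsilon:
  At Zeta: gained [] -> total []
  At Epsilon: gained ['E742G'] -> total ['E742G']
Mutations(Epsilon) = ['E742G']
Intersection: ['E742G', 'S781A', 'V419G', 'Y307G'] ∩ ['E742G'] = ['E742G']

Answer: E742G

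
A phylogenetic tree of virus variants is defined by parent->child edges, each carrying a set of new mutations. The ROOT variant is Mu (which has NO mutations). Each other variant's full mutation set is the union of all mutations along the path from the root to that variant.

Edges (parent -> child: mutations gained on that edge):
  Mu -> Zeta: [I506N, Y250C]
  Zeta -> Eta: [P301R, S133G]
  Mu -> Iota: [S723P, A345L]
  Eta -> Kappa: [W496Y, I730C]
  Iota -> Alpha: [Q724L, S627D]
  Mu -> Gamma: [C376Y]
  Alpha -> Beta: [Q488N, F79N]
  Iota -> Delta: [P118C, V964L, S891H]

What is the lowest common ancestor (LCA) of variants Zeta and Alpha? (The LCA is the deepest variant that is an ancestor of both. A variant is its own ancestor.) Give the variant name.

Path from root to Zeta: Mu -> Zeta
  ancestors of Zeta: {Mu, Zeta}
Path from root to Alpha: Mu -> Iota -> Alpha
  ancestors of Alpha: {Mu, Iota, Alpha}
Common ancestors: {Mu}
Walk up from Alpha: Alpha (not in ancestors of Zeta), Iota (not in ancestors of Zeta), Mu (in ancestors of Zeta)
Deepest common ancestor (LCA) = Mu

Answer: Mu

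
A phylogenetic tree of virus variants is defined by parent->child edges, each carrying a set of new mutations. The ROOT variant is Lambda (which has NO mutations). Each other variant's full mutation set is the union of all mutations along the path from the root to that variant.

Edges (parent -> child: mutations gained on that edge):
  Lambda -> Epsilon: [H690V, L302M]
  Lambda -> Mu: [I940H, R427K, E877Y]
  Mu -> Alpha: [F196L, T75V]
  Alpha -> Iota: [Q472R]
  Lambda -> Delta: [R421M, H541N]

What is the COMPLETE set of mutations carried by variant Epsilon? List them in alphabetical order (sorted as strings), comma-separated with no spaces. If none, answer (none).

At Lambda: gained [] -> total []
At Epsilon: gained ['H690V', 'L302M'] -> total ['H690V', 'L302M']

Answer: H690V,L302M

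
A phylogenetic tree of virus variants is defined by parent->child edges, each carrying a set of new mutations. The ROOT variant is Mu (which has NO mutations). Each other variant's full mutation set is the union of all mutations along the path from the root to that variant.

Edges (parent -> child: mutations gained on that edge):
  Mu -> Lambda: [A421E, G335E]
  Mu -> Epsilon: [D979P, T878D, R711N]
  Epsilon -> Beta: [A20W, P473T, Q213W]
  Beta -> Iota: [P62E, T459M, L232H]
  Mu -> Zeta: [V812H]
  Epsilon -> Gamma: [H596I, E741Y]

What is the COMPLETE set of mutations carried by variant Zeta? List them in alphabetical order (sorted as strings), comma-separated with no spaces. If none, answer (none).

At Mu: gained [] -> total []
At Zeta: gained ['V812H'] -> total ['V812H']

Answer: V812H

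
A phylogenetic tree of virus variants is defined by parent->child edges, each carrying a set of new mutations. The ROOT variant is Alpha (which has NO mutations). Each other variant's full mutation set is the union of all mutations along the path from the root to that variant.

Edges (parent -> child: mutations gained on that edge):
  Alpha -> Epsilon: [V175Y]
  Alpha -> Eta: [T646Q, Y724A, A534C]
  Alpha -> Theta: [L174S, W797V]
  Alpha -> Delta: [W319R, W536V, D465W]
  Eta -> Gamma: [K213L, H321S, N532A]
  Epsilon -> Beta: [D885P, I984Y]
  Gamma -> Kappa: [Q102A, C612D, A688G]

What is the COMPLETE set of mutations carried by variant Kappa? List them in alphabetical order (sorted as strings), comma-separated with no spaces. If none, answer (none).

Answer: A534C,A688G,C612D,H321S,K213L,N532A,Q102A,T646Q,Y724A

Derivation:
At Alpha: gained [] -> total []
At Eta: gained ['T646Q', 'Y724A', 'A534C'] -> total ['A534C', 'T646Q', 'Y724A']
At Gamma: gained ['K213L', 'H321S', 'N532A'] -> total ['A534C', 'H321S', 'K213L', 'N532A', 'T646Q', 'Y724A']
At Kappa: gained ['Q102A', 'C612D', 'A688G'] -> total ['A534C', 'A688G', 'C612D', 'H321S', 'K213L', 'N532A', 'Q102A', 'T646Q', 'Y724A']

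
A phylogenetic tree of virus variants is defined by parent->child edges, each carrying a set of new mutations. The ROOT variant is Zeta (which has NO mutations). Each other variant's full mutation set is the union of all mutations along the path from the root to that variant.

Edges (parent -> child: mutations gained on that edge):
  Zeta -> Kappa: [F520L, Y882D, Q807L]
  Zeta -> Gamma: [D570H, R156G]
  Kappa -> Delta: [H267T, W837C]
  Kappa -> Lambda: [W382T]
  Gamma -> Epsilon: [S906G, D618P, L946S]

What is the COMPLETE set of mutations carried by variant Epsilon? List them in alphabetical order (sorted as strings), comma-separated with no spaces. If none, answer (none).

At Zeta: gained [] -> total []
At Gamma: gained ['D570H', 'R156G'] -> total ['D570H', 'R156G']
At Epsilon: gained ['S906G', 'D618P', 'L946S'] -> total ['D570H', 'D618P', 'L946S', 'R156G', 'S906G']

Answer: D570H,D618P,L946S,R156G,S906G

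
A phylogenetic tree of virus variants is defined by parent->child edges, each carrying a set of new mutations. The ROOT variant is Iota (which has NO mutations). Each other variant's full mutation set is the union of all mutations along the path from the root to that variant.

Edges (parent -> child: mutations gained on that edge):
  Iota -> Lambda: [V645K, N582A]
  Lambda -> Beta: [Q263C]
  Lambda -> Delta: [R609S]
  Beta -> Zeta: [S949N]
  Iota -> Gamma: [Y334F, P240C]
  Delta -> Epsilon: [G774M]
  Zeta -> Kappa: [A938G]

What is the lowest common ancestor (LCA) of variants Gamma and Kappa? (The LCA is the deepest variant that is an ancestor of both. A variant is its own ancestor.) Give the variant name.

Answer: Iota

Derivation:
Path from root to Gamma: Iota -> Gamma
  ancestors of Gamma: {Iota, Gamma}
Path from root to Kappa: Iota -> Lambda -> Beta -> Zeta -> Kappa
  ancestors of Kappa: {Iota, Lambda, Beta, Zeta, Kappa}
Common ancestors: {Iota}
Walk up from Kappa: Kappa (not in ancestors of Gamma), Zeta (not in ancestors of Gamma), Beta (not in ancestors of Gamma), Lambda (not in ancestors of Gamma), Iota (in ancestors of Gamma)
Deepest common ancestor (LCA) = Iota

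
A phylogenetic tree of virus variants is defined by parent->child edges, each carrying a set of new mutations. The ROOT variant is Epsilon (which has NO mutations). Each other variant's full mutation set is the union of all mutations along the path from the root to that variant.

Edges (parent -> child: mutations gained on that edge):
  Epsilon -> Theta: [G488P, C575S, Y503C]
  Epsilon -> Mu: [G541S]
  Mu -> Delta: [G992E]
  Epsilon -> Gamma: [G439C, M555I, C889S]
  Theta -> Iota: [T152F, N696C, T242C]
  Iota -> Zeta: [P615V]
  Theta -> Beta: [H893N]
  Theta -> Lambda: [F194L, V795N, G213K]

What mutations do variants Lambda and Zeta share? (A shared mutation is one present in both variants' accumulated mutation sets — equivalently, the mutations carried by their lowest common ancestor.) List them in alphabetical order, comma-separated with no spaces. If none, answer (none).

Accumulating mutations along path to Lambda:
  At Epsilon: gained [] -> total []
  At Theta: gained ['G488P', 'C575S', 'Y503C'] -> total ['C575S', 'G488P', 'Y503C']
  At Lambda: gained ['F194L', 'V795N', 'G213K'] -> total ['C575S', 'F194L', 'G213K', 'G488P', 'V795N', 'Y503C']
Mutations(Lambda) = ['C575S', 'F194L', 'G213K', 'G488P', 'V795N', 'Y503C']
Accumulating mutations along path to Zeta:
  At Epsilon: gained [] -> total []
  At Theta: gained ['G488P', 'C575S', 'Y503C'] -> total ['C575S', 'G488P', 'Y503C']
  At Iota: gained ['T152F', 'N696C', 'T242C'] -> total ['C575S', 'G488P', 'N696C', 'T152F', 'T242C', 'Y503C']
  At Zeta: gained ['P615V'] -> total ['C575S', 'G488P', 'N696C', 'P615V', 'T152F', 'T242C', 'Y503C']
Mutations(Zeta) = ['C575S', 'G488P', 'N696C', 'P615V', 'T152F', 'T242C', 'Y503C']
Intersection: ['C575S', 'F194L', 'G213K', 'G488P', 'V795N', 'Y503C'] ∩ ['C575S', 'G488P', 'N696C', 'P615V', 'T152F', 'T242C', 'Y503C'] = ['C575S', 'G488P', 'Y503C']

Answer: C575S,G488P,Y503C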